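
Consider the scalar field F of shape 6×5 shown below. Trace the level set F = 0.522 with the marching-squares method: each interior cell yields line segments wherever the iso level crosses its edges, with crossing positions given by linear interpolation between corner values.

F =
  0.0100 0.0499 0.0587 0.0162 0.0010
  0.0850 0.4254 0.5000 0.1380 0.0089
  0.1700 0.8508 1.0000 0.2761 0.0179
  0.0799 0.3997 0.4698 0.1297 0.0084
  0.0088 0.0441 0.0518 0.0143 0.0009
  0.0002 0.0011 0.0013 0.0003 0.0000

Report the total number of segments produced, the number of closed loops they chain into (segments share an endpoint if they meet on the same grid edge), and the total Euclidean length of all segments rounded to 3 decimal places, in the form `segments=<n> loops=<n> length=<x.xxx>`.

cell (1,0): code 0100 → (1.227,1.000)–(2.000,0.517)
cell (1,1): code 1100 → (1.044,2.000)–(1.227,1.000)
cell (1,2): code 1000 → (2.000,2.660)–(1.044,2.000)
cell (2,0): code 0010 → (2.000,0.517)–(2.729,1.000)
cell (2,1): code 0011 → (2.729,1.000)–(2.902,2.000)
cell (2,2): code 0001 → (2.902,2.000)–(2.000,2.660)
total: 6 segments, chained into 1 closed loop(s), length Σ = 6.096561

segments=6 loops=1 length=6.097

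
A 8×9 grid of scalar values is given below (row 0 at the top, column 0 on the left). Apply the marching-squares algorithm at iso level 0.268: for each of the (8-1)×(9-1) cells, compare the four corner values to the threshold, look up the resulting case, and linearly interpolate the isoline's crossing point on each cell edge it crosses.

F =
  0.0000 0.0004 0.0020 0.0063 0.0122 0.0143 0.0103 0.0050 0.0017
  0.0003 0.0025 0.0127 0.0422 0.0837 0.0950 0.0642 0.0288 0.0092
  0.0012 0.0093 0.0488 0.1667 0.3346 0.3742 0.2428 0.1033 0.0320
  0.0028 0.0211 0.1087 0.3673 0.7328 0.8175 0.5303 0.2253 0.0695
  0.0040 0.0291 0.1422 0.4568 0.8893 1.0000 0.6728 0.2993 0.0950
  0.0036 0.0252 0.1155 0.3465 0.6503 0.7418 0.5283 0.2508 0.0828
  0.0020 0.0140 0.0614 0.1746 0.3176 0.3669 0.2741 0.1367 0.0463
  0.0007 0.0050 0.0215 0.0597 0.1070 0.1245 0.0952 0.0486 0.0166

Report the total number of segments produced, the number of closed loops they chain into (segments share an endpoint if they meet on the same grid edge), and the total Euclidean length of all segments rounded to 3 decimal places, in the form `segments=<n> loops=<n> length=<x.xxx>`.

segments=20 loops=1 length=14.696

cell (1,3): code 0100 → (1.735,4.000)–(2.000,3.603)
cell (1,4): code 1100 → (1.620,5.000)–(1.735,4.000)
cell (1,5): code 1000 → (2.000,5.808)–(1.620,5.000)
cell (2,2): code 0100 → (2.505,3.000)–(3.000,2.616)
cell (2,3): code 1110 → (2.000,3.603)–(2.505,3.000)
cell (2,5): code 1101 → (2.088,6.000)–(2.000,5.808)
cell (2,6): code 1000 → (3.000,6.860)–(2.088,6.000)
cell (3,2): code 0110 → (3.000,2.616)–(4.000,2.400)
cell (3,6): code 1101 → (3.577,7.000)–(3.000,6.860)
cell (3,7): code 1000 → (4.000,7.153)–(3.577,7.000)
cell (4,2): code 0110 → (4.000,2.400)–(5.000,2.660)
cell (4,6): code 1011 → (5.000,6.938)–(4.645,7.000)
cell (4,7): code 0001 → (4.645,7.000)–(4.000,7.153)
cell (5,2): code 0010 → (5.000,2.660)–(5.457,3.000)
cell (5,3): code 0111 → (5.457,3.000)–(6.000,3.653)
cell (5,6): code 1001 → (6.000,6.044)–(5.000,6.938)
cell (6,3): code 0010 → (6.000,3.653)–(6.236,4.000)
cell (6,4): code 0011 → (6.236,4.000)–(6.408,5.000)
cell (6,5): code 0011 → (6.408,5.000)–(6.034,6.000)
cell (6,6): code 0001 → (6.034,6.000)–(6.000,6.044)
total: 20 segments, chained into 1 closed loop(s), length Σ = 14.695949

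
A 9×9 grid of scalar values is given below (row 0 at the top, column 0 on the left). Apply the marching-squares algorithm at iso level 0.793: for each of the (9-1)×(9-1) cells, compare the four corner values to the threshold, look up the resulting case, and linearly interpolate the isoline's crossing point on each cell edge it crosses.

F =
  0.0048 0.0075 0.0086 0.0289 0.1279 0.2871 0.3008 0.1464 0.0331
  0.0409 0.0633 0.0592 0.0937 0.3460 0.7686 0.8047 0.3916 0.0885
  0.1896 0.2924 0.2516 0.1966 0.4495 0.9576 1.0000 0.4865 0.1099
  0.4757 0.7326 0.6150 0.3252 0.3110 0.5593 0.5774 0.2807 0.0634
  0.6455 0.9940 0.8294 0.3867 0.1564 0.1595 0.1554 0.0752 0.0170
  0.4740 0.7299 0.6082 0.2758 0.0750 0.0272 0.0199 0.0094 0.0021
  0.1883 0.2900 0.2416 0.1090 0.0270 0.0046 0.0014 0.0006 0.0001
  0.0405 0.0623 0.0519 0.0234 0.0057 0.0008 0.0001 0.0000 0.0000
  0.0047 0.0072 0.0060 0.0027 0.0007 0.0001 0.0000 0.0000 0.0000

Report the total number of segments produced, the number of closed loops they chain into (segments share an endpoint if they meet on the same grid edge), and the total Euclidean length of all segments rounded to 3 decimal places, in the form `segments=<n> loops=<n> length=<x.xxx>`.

segments=14 loops=2 length=9.828

cell (0,5): code 0100 → (0.977,6.000)–(1.000,5.676)
cell (0,6): code 1000 → (1.000,6.028)–(0.977,6.000)
cell (1,4): code 0100 → (1.129,5.000)–(2.000,4.676)
cell (1,5): code 1110 → (1.000,5.676)–(1.129,5.000)
cell (1,6): code 1001 → (2.000,6.403)–(1.000,6.028)
cell (2,4): code 0010 → (2.000,4.676)–(2.413,5.000)
cell (2,5): code 0011 → (2.413,5.000)–(2.490,6.000)
cell (2,6): code 0001 → (2.490,6.000)–(2.000,6.403)
cell (3,0): code 0100 → (3.231,1.000)–(4.000,0.423)
cell (3,1): code 1100 → (3.830,2.000)–(3.231,1.000)
cell (3,2): code 1000 → (4.000,2.082)–(3.830,2.000)
cell (4,0): code 0010 → (4.000,0.423)–(4.761,1.000)
cell (4,1): code 0011 → (4.761,1.000)–(4.165,2.000)
cell (4,2): code 0001 → (4.165,2.000)–(4.000,2.082)
total: 14 segments, chained into 2 closed loop(s), length Σ = 9.828083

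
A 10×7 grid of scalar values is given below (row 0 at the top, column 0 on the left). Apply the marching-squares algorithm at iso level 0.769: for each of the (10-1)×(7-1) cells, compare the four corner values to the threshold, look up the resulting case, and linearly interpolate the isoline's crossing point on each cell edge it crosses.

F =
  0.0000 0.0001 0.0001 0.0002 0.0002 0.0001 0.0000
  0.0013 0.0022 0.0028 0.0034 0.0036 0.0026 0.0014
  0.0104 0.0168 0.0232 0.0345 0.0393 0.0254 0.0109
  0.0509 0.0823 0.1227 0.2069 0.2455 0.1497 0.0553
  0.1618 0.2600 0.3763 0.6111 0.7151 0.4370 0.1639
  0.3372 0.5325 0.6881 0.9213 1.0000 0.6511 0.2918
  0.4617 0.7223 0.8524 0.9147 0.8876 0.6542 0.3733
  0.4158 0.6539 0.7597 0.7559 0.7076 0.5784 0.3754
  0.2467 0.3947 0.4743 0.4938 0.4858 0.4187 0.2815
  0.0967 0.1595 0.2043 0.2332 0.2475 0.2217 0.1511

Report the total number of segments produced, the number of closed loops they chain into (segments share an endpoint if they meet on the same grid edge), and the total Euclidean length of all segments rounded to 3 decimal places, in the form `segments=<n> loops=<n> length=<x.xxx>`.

cell (4,2): code 0100 → (4.509,3.000)–(5.000,2.347)
cell (4,3): code 1100 → (4.189,4.000)–(4.509,3.000)
cell (4,4): code 1000 → (5.000,4.662)–(4.189,4.000)
cell (5,1): code 0100 → (5.492,2.000)–(6.000,1.359)
cell (5,2): code 1110 → (5.000,2.347)–(5.492,2.000)
cell (5,4): code 1001 → (6.000,4.508)–(5.000,4.662)
cell (6,1): code 0010 → (6.000,1.359)–(6.900,2.000)
cell (6,2): code 0011 → (6.900,2.000)–(6.918,3.000)
cell (6,3): code 0011 → (6.918,3.000)–(6.659,4.000)
cell (6,4): code 0001 → (6.659,4.000)–(6.000,4.508)
total: 10 segments, chained into 1 closed loop(s), length Σ = 9.315362

segments=10 loops=1 length=9.315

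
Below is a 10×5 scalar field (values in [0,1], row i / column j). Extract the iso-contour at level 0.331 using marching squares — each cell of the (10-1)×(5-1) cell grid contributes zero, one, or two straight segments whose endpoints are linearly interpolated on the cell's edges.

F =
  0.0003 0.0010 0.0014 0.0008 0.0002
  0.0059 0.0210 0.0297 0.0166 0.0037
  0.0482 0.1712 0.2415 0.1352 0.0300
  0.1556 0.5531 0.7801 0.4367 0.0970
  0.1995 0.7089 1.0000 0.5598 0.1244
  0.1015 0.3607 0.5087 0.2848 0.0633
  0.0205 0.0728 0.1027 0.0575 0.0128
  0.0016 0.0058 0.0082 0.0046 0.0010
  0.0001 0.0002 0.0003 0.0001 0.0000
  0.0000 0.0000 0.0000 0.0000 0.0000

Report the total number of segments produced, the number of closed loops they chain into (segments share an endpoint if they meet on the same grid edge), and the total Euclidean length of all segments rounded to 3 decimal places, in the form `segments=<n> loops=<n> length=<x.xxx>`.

segments=12 loops=1 length=10.002

cell (2,0): code 0100 → (2.418,1.000)–(3.000,0.441)
cell (2,1): code 1100 → (2.166,2.000)–(2.418,1.000)
cell (2,2): code 1100 → (2.649,3.000)–(2.166,2.000)
cell (2,3): code 1000 → (3.000,3.311)–(2.649,3.000)
cell (3,0): code 0110 → (3.000,0.441)–(4.000,0.258)
cell (3,3): code 1001 → (4.000,3.525)–(3.000,3.311)
cell (4,0): code 0110 → (4.000,0.258)–(5.000,0.885)
cell (4,2): code 1011 → (5.000,2.794)–(4.832,3.000)
cell (4,3): code 0001 → (4.832,3.000)–(4.000,3.525)
cell (5,0): code 0010 → (5.000,0.885)–(5.103,1.000)
cell (5,1): code 0011 → (5.103,1.000)–(5.438,2.000)
cell (5,2): code 0001 → (5.438,2.000)–(5.000,2.794)
total: 12 segments, chained into 1 closed loop(s), length Σ = 10.002127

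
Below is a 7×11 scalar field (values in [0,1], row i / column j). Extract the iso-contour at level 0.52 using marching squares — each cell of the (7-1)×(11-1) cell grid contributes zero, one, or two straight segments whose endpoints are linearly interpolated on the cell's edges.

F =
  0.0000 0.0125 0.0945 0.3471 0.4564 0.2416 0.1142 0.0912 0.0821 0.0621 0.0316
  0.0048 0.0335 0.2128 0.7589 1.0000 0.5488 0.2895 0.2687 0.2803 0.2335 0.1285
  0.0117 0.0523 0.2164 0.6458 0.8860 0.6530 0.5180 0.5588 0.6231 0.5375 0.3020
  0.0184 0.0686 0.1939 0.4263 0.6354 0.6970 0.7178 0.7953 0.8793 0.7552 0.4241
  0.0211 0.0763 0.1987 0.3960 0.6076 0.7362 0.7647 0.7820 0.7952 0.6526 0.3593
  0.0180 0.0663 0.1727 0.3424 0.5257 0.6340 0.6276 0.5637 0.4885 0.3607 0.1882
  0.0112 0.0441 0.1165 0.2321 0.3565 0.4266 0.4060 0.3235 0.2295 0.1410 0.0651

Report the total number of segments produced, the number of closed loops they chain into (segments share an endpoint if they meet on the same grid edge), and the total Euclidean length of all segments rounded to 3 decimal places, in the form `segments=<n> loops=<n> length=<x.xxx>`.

segments=26 loops=1 length=20.248

cell (0,2): code 0100 → (0.420,3.000)–(1.000,2.563)
cell (0,3): code 1100 → (0.117,4.000)–(0.420,3.000)
cell (0,4): code 1100 → (0.906,5.000)–(0.117,4.000)
cell (0,5): code 1000 → (1.000,5.111)–(0.906,5.000)
cell (1,2): code 0110 → (1.000,2.563)–(2.000,2.707)
cell (1,5): code 1001 → (2.000,5.985)–(1.000,5.111)
cell (1,6): code 0100 → (1.866,7.000)–(2.000,6.049)
cell (1,7): code 1100 → (1.699,8.000)–(1.866,7.000)
cell (1,8): code 1100 → (1.942,9.000)–(1.699,8.000)
cell (1,9): code 1000 → (2.000,9.074)–(1.942,9.000)
cell (2,2): code 0010 → (2.000,2.707)–(2.573,3.000)
cell (2,3): code 0111 → (2.573,3.000)–(3.000,3.448)
cell (2,5): code 1101 → (2.010,6.000)–(2.000,5.985)
cell (2,6): code 1110 → (2.000,6.049)–(2.010,6.000)
cell (2,9): code 1001 → (3.000,9.710)–(2.000,9.074)
cell (3,3): code 0110 → (3.000,3.448)–(4.000,3.586)
cell (3,9): code 1001 → (4.000,9.452)–(3.000,9.710)
cell (4,3): code 0110 → (4.000,3.586)–(5.000,3.969)
cell (4,7): code 1011 → (5.000,7.581)–(4.897,8.000)
cell (4,8): code 0011 → (4.897,8.000)–(4.454,9.000)
cell (4,9): code 0001 → (4.454,9.000)–(4.000,9.452)
cell (5,3): code 0010 → (5.000,3.969)–(5.034,4.000)
cell (5,4): code 0011 → (5.034,4.000)–(5.550,5.000)
cell (5,5): code 0011 → (5.550,5.000)–(5.486,6.000)
cell (5,6): code 0011 → (5.486,6.000)–(5.182,7.000)
cell (5,7): code 0001 → (5.182,7.000)–(5.000,7.581)
total: 26 segments, chained into 1 closed loop(s), length Σ = 20.248424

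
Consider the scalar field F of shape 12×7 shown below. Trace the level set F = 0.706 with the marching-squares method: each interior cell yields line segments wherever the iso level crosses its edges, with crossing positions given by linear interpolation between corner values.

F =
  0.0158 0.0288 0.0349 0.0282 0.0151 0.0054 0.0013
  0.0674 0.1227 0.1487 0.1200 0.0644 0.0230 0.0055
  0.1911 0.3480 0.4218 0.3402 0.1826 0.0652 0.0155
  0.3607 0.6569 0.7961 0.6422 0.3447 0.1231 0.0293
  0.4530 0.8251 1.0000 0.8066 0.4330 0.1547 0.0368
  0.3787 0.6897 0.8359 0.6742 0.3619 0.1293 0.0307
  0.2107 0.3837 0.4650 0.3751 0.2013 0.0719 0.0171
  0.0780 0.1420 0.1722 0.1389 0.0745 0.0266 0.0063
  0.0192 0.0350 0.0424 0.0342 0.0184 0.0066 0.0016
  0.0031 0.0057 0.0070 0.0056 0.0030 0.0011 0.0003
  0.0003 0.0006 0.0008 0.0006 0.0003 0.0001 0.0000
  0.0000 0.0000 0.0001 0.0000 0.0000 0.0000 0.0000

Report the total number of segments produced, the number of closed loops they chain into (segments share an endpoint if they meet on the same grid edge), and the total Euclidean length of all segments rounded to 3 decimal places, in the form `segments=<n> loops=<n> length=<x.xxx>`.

cell (2,1): code 0100 → (2.759,2.000)–(3.000,1.353)
cell (2,2): code 1000 → (3.000,2.585)–(2.759,2.000)
cell (3,0): code 0100 → (3.292,1.000)–(4.000,0.680)
cell (3,1): code 1110 → (3.000,1.353)–(3.292,1.000)
cell (3,2): code 1101 → (3.388,3.000)–(3.000,2.585)
cell (3,3): code 1000 → (4.000,3.269)–(3.388,3.000)
cell (4,0): code 0010 → (4.000,0.680)–(4.880,1.000)
cell (4,1): code 0111 → (4.880,1.000)–(5.000,1.111)
cell (4,2): code 1011 → (5.000,2.803)–(4.760,3.000)
cell (4,3): code 0001 → (4.760,3.000)–(4.000,3.269)
cell (5,1): code 0010 → (5.000,1.111)–(5.350,2.000)
cell (5,2): code 0001 → (5.350,2.000)–(5.000,2.803)
total: 12 segments, chained into 1 closed loop(s), length Σ = 7.842984

segments=12 loops=1 length=7.843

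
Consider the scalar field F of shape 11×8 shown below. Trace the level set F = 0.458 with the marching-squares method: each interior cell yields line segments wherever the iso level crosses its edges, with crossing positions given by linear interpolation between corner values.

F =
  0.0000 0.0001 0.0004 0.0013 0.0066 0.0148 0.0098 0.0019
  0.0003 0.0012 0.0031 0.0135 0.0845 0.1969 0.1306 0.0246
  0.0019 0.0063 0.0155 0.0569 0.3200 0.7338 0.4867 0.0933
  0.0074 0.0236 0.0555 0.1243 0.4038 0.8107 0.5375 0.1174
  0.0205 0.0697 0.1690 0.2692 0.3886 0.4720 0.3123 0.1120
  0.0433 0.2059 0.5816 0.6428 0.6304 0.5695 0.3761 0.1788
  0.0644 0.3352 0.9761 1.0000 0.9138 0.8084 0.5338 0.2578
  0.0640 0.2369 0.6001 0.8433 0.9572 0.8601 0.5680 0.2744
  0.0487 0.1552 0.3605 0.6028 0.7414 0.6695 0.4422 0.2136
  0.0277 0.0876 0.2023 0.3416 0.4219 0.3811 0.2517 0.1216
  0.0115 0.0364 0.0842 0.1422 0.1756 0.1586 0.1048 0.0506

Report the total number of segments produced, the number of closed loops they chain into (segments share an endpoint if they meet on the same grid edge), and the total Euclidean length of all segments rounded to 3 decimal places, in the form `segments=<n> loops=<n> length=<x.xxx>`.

segments=26 loops=1 length=22.151

cell (1,4): code 0100 → (1.486,5.000)–(2.000,4.333)
cell (1,5): code 1100 → (1.919,6.000)–(1.486,5.000)
cell (1,6): code 1000 → (2.000,6.073)–(1.919,6.000)
cell (2,4): code 0110 → (2.000,4.333)–(3.000,4.133)
cell (2,6): code 1001 → (3.000,6.189)–(2.000,6.073)
cell (3,4): code 0110 → (3.000,4.133)–(4.000,4.832)
cell (3,5): code 1011 → (4.000,5.088)–(3.353,6.000)
cell (3,6): code 0001 → (3.353,6.000)–(3.000,6.189)
cell (4,1): code 0100 → (4.700,2.000)–(5.000,1.671)
cell (4,2): code 1100 → (4.505,3.000)–(4.700,2.000)
cell (4,3): code 1100 → (4.287,4.000)–(4.505,3.000)
cell (4,4): code 1110 → (4.000,4.832)–(4.287,4.000)
cell (4,5): code 1001 → (5.000,5.577)–(4.000,5.088)
cell (5,1): code 0110 → (5.000,1.671)–(6.000,1.192)
cell (5,5): code 1101 → (5.519,6.000)–(5.000,5.577)
cell (5,6): code 1000 → (6.000,6.275)–(5.519,6.000)
cell (6,1): code 0110 → (6.000,1.192)–(7.000,1.609)
cell (6,6): code 1001 → (7.000,6.375)–(6.000,6.275)
cell (7,1): code 0010 → (7.000,1.609)–(7.593,2.000)
cell (7,2): code 0111 → (7.593,2.000)–(8.000,2.402)
cell (7,5): code 1011 → (8.000,5.930)–(7.874,6.000)
cell (7,6): code 0001 → (7.874,6.000)–(7.000,6.375)
cell (8,2): code 0010 → (8.000,2.402)–(8.554,3.000)
cell (8,3): code 0011 → (8.554,3.000)–(8.887,4.000)
cell (8,4): code 0011 → (8.887,4.000)–(8.733,5.000)
cell (8,5): code 0001 → (8.733,5.000)–(8.000,5.930)
total: 26 segments, chained into 1 closed loop(s), length Σ = 22.150586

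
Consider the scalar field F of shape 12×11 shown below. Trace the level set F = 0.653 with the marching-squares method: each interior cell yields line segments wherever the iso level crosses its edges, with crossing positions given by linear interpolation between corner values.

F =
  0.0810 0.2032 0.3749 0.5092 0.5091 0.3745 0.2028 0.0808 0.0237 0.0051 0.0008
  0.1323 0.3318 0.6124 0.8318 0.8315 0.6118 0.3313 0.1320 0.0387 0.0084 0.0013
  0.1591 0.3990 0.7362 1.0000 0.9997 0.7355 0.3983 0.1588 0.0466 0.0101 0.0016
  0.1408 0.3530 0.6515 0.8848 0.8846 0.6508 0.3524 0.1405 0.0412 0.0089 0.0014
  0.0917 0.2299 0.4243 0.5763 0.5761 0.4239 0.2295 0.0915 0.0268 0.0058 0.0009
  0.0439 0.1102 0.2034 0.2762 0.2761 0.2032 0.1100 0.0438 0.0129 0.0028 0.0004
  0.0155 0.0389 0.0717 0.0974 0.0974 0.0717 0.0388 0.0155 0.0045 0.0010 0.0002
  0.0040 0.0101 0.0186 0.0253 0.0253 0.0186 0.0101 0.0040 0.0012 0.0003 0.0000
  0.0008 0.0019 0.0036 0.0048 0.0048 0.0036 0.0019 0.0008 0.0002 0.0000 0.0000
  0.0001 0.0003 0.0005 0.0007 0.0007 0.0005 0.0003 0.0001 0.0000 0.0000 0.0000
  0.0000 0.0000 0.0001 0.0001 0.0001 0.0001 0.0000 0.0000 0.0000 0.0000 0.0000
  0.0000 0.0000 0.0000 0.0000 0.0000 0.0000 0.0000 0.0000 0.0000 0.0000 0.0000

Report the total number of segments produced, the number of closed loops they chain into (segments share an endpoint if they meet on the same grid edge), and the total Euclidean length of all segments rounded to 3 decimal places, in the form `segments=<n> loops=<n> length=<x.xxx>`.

cell (0,2): code 0100 → (0.446,3.000)–(1.000,2.185)
cell (0,3): code 1100 → (0.446,4.000)–(0.446,3.000)
cell (0,4): code 1000 → (1.000,4.812)–(0.446,4.000)
cell (1,1): code 0100 → (1.328,2.000)–(2.000,1.753)
cell (1,2): code 1110 → (1.000,2.185)–(1.328,2.000)
cell (1,4): code 1101 → (1.333,5.000)–(1.000,4.812)
cell (1,5): code 1000 → (2.000,5.245)–(1.333,5.000)
cell (2,1): code 0010 → (2.000,1.753)–(2.982,2.000)
cell (2,2): code 0111 → (2.982,2.000)–(3.000,2.006)
cell (2,4): code 1011 → (3.000,4.991)–(2.974,5.000)
cell (2,5): code 0001 → (2.974,5.000)–(2.000,5.245)
cell (3,2): code 0010 → (3.000,2.006)–(3.751,3.000)
cell (3,3): code 0011 → (3.751,3.000)–(3.751,4.000)
cell (3,4): code 0001 → (3.751,4.000)–(3.000,4.991)
total: 14 segments, chained into 1 closed loop(s), length Σ = 10.706013

segments=14 loops=1 length=10.706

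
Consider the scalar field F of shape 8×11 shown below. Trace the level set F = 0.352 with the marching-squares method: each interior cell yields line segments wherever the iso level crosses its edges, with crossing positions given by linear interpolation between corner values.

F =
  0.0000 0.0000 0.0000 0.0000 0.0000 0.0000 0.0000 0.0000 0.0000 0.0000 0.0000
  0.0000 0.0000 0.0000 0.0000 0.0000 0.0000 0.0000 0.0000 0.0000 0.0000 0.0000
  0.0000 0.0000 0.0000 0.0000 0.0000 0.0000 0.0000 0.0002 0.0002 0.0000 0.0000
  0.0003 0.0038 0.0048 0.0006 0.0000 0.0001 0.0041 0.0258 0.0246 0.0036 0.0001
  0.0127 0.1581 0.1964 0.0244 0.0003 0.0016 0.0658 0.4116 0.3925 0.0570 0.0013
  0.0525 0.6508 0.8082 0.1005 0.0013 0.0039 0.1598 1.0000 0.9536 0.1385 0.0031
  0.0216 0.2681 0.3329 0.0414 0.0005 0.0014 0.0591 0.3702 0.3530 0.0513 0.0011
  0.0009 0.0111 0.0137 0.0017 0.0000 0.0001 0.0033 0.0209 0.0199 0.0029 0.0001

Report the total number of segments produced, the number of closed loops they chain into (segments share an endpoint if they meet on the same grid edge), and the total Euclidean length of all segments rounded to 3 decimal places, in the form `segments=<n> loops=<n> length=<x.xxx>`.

segments=16 loops=2 length=13.169

cell (3,6): code 0100 → (3.846,7.000)–(4.000,6.828)
cell (3,7): code 1100 → (3.890,8.000)–(3.846,7.000)
cell (3,8): code 1000 → (4.000,8.121)–(3.890,8.000)
cell (4,0): code 0100 → (4.394,1.000)–(5.000,0.501)
cell (4,1): code 1100 → (4.254,2.000)–(4.394,1.000)
cell (4,2): code 1000 → (5.000,2.645)–(4.254,2.000)
cell (4,6): code 0110 → (4.000,6.828)–(5.000,6.229)
cell (4,8): code 1001 → (5.000,8.738)–(4.000,8.121)
cell (5,0): code 0010 → (5.000,0.501)–(5.781,1.000)
cell (5,1): code 0011 → (5.781,1.000)–(5.960,2.000)
cell (5,2): code 0001 → (5.960,2.000)–(5.000,2.645)
cell (5,6): code 0110 → (5.000,6.229)–(6.000,6.941)
cell (5,8): code 1001 → (6.000,8.003)–(5.000,8.738)
cell (6,6): code 0010 → (6.000,6.941)–(6.052,7.000)
cell (6,7): code 0011 → (6.052,7.000)–(6.003,8.000)
cell (6,8): code 0001 → (6.003,8.000)–(6.000,8.003)
total: 16 segments, chained into 2 closed loop(s), length Σ = 13.169454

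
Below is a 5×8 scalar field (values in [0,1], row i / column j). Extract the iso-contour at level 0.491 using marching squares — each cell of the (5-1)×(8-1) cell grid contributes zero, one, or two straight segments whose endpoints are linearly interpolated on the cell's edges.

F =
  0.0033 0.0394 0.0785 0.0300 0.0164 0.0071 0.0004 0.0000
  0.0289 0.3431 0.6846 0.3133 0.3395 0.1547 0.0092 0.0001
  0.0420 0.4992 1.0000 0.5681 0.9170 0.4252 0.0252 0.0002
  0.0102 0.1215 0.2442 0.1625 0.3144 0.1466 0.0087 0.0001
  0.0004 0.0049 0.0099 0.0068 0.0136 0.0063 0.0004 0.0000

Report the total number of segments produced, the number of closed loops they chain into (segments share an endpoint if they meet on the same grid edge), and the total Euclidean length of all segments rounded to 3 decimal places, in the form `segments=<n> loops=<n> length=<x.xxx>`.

cell (0,1): code 0100 → (0.681,2.000)–(1.000,1.433)
cell (0,2): code 1000 → (1.000,2.521)–(0.681,2.000)
cell (1,0): code 0100 → (1.947,1.000)–(2.000,0.982)
cell (1,1): code 1110 → (1.000,1.433)–(1.947,1.000)
cell (1,2): code 1101 → (1.697,3.000)–(1.000,2.521)
cell (1,3): code 1100 → (1.262,4.000)–(1.697,3.000)
cell (1,4): code 1000 → (2.000,4.866)–(1.262,4.000)
cell (2,0): code 0010 → (2.000,0.982)–(2.022,1.000)
cell (2,1): code 0011 → (2.022,1.000)–(2.673,2.000)
cell (2,2): code 0011 → (2.673,2.000)–(2.190,3.000)
cell (2,3): code 0011 → (2.190,3.000)–(2.707,4.000)
cell (2,4): code 0001 → (2.707,4.000)–(2.000,4.866)
total: 12 segments, chained into 1 closed loop(s), length Σ = 10.009794

segments=12 loops=1 length=10.010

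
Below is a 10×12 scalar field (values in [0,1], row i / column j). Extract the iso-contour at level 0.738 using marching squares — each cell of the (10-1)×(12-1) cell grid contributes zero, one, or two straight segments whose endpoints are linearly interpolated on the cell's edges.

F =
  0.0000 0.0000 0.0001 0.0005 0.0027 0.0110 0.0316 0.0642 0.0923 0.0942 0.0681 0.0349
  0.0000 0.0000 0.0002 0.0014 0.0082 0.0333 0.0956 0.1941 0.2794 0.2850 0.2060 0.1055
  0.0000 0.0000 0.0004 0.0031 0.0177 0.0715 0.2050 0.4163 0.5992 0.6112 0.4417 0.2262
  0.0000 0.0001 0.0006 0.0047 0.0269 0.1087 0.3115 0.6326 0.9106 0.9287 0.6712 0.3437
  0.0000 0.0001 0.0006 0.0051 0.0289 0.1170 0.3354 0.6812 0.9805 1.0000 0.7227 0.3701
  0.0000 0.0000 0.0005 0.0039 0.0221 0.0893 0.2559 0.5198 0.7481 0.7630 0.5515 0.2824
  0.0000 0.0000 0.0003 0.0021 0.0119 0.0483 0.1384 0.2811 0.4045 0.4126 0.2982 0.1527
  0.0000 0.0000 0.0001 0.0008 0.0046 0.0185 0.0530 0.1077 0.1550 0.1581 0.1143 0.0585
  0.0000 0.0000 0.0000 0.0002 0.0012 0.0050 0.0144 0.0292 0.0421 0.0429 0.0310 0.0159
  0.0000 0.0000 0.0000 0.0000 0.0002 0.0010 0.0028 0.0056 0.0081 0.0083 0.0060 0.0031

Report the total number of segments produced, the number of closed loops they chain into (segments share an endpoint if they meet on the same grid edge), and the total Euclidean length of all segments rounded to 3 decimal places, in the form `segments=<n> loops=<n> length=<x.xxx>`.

cell (2,7): code 0100 → (2.446,8.000)–(3.000,7.379)
cell (2,8): code 1100 → (2.399,9.000)–(2.446,8.000)
cell (2,9): code 1000 → (3.000,9.741)–(2.399,9.000)
cell (3,7): code 0110 → (3.000,7.379)–(4.000,7.190)
cell (3,9): code 1001 → (4.000,9.945)–(3.000,9.741)
cell (4,7): code 0110 → (4.000,7.190)–(5.000,7.956)
cell (4,9): code 1001 → (5.000,9.118)–(4.000,9.945)
cell (5,7): code 0010 → (5.000,7.956)–(5.029,8.000)
cell (5,8): code 0011 → (5.029,8.000)–(5.071,9.000)
cell (5,9): code 0001 → (5.071,9.000)–(5.000,9.118)
total: 10 segments, chained into 1 closed loop(s), length Σ = 8.574436

segments=10 loops=1 length=8.574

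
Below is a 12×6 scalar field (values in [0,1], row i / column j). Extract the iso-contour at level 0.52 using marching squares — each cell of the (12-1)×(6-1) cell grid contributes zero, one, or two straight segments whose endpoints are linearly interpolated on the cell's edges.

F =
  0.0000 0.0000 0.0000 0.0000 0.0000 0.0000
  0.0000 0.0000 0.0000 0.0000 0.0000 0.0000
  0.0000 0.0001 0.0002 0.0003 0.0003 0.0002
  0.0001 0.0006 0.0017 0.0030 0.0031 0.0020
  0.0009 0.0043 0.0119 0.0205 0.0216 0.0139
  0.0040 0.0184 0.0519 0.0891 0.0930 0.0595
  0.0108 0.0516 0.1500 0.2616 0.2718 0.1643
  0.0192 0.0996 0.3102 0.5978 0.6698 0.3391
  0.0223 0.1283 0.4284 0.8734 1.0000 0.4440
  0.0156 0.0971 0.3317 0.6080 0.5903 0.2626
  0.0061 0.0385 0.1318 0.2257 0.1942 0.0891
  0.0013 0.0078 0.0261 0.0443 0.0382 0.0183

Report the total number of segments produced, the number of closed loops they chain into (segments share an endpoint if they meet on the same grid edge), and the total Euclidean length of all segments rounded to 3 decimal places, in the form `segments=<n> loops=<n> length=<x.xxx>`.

segments=10 loops=1 length=8.137

cell (6,2): code 0100 → (6.769,3.000)–(7.000,2.729)
cell (6,3): code 1100 → (6.624,4.000)–(6.769,3.000)
cell (6,4): code 1000 → (7.000,4.453)–(6.624,4.000)
cell (7,2): code 0110 → (7.000,2.729)–(8.000,2.206)
cell (7,4): code 1001 → (8.000,4.863)–(7.000,4.453)
cell (8,2): code 0110 → (8.000,2.206)–(9.000,2.682)
cell (8,4): code 1001 → (9.000,4.215)–(8.000,4.863)
cell (9,2): code 0010 → (9.000,2.682)–(9.230,3.000)
cell (9,3): code 0011 → (9.230,3.000)–(9.177,4.000)
cell (9,4): code 0001 → (9.177,4.000)–(9.000,4.215)
total: 10 segments, chained into 1 closed loop(s), length Σ = 8.137273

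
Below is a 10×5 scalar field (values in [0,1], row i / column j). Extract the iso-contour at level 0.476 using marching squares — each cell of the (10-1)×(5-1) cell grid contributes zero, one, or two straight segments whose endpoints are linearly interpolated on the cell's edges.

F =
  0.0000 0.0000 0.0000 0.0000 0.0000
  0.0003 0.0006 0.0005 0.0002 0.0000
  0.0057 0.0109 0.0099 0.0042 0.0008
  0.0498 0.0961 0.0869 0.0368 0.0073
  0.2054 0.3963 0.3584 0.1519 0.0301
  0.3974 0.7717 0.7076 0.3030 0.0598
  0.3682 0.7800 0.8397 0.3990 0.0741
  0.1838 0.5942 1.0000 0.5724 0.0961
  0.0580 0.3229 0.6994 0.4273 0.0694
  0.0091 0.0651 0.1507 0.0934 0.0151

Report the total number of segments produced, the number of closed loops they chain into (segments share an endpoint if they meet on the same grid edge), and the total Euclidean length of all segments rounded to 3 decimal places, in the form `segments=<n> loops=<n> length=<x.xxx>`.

segments=14 loops=1 length=11.126

cell (4,0): code 0100 → (4.212,1.000)–(5.000,0.210)
cell (4,1): code 1100 → (4.337,2.000)–(4.212,1.000)
cell (4,2): code 1000 → (5.000,2.572)–(4.337,2.000)
cell (5,0): code 0110 → (5.000,0.210)–(6.000,0.262)
cell (5,2): code 1001 → (6.000,2.825)–(5.000,2.572)
cell (6,0): code 0110 → (6.000,0.262)–(7.000,0.712)
cell (6,2): code 1101 → (6.444,3.000)–(6.000,2.825)
cell (6,3): code 1000 → (7.000,3.202)–(6.444,3.000)
cell (7,0): code 0010 → (7.000,0.712)–(7.436,1.000)
cell (7,1): code 0111 → (7.436,1.000)–(8.000,1.407)
cell (7,2): code 1011 → (8.000,2.821)–(7.664,3.000)
cell (7,3): code 0001 → (7.664,3.000)–(7.000,3.202)
cell (8,1): code 0010 → (8.000,1.407)–(8.407,2.000)
cell (8,2): code 0001 → (8.407,2.000)–(8.000,2.821)
total: 14 segments, chained into 1 closed loop(s), length Σ = 11.126494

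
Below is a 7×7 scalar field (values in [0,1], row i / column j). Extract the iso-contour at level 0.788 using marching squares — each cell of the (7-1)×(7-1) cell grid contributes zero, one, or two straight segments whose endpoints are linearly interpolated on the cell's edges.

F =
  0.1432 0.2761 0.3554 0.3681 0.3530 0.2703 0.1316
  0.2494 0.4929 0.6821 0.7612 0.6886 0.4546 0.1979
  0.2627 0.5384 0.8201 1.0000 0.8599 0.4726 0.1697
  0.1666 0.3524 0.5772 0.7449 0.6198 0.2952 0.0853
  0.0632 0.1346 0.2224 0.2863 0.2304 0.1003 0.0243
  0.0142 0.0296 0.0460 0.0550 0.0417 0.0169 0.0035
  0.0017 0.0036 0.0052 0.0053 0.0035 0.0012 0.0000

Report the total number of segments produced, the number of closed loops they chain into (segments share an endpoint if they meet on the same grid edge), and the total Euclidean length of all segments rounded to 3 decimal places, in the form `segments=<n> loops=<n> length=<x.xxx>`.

segments=8 loops=1 length=5.897

cell (1,1): code 0100 → (1.767,2.000)–(2.000,1.886)
cell (1,2): code 1100 → (1.112,3.000)–(1.767,2.000)
cell (1,3): code 1100 → (1.580,4.000)–(1.112,3.000)
cell (1,4): code 1000 → (2.000,4.186)–(1.580,4.000)
cell (2,1): code 0010 → (2.000,1.886)–(2.132,2.000)
cell (2,2): code 0011 → (2.132,2.000)–(2.831,3.000)
cell (2,3): code 0011 → (2.831,3.000)–(2.299,4.000)
cell (2,4): code 0001 → (2.299,4.000)–(2.000,4.186)
total: 8 segments, chained into 1 closed loop(s), length Σ = 5.896959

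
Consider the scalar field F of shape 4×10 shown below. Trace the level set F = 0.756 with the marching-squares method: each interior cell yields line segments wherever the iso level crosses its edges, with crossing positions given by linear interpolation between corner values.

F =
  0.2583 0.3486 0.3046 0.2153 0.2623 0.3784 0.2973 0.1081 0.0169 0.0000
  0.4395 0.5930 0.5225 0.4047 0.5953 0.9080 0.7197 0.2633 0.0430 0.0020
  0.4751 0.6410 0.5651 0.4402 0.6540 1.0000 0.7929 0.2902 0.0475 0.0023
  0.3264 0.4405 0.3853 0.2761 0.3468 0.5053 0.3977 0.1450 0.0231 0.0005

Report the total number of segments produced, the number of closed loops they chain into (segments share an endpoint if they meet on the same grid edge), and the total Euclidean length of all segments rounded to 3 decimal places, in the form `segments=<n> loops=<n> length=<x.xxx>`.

cell (0,4): code 0100 → (0.713,5.000)–(1.000,4.514)
cell (0,5): code 1000 → (1.000,5.807)–(0.713,5.000)
cell (1,4): code 0110 → (1.000,4.514)–(2.000,4.295)
cell (1,5): code 1101 → (1.496,6.000)–(1.000,5.807)
cell (1,6): code 1000 → (2.000,6.073)–(1.496,6.000)
cell (2,4): code 0010 → (2.000,4.295)–(2.493,5.000)
cell (2,5): code 0011 → (2.493,5.000)–(2.093,6.000)
cell (2,6): code 0001 → (2.093,6.000)–(2.000,6.073)
total: 8 segments, chained into 1 closed loop(s), length Σ = 5.542739

segments=8 loops=1 length=5.543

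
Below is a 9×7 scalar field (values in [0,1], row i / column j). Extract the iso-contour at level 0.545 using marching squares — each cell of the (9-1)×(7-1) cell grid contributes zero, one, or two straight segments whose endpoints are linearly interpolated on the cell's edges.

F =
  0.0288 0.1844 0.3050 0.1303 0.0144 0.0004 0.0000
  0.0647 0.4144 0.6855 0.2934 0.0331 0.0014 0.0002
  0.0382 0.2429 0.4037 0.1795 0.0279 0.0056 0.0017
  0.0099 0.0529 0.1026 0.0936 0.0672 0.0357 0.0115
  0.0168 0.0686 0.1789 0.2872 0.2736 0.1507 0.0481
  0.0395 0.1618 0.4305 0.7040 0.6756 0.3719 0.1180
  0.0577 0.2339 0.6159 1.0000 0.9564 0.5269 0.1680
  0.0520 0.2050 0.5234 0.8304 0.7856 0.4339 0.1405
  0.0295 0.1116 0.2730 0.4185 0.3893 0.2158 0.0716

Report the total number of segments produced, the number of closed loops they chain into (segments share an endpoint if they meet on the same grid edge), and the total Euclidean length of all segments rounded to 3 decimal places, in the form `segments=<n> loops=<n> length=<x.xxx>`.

segments=16 loops=2 length=12.169

cell (0,1): code 0100 → (0.631,2.000)–(1.000,1.482)
cell (0,2): code 1000 → (1.000,2.358)–(0.631,2.000)
cell (1,1): code 0010 → (1.000,1.482)–(1.499,2.000)
cell (1,2): code 0001 → (1.499,2.000)–(1.000,2.358)
cell (4,2): code 0100 → (4.619,3.000)–(5.000,2.419)
cell (4,3): code 1100 → (4.675,4.000)–(4.619,3.000)
cell (4,4): code 1000 → (5.000,4.430)–(4.675,4.000)
cell (5,1): code 0100 → (5.618,2.000)–(6.000,1.814)
cell (5,2): code 1110 → (5.000,2.419)–(5.618,2.000)
cell (5,4): code 1001 → (6.000,4.958)–(5.000,4.430)
cell (6,1): code 0010 → (6.000,1.814)–(6.766,2.000)
cell (6,2): code 0111 → (6.766,2.000)–(7.000,2.070)
cell (6,4): code 1001 → (7.000,4.684)–(6.000,4.958)
cell (7,2): code 0010 → (7.000,2.070)–(7.693,3.000)
cell (7,3): code 0011 → (7.693,3.000)–(7.607,4.000)
cell (7,4): code 0001 → (7.607,4.000)–(7.000,4.684)
total: 16 segments, chained into 2 closed loop(s), length Σ = 12.168936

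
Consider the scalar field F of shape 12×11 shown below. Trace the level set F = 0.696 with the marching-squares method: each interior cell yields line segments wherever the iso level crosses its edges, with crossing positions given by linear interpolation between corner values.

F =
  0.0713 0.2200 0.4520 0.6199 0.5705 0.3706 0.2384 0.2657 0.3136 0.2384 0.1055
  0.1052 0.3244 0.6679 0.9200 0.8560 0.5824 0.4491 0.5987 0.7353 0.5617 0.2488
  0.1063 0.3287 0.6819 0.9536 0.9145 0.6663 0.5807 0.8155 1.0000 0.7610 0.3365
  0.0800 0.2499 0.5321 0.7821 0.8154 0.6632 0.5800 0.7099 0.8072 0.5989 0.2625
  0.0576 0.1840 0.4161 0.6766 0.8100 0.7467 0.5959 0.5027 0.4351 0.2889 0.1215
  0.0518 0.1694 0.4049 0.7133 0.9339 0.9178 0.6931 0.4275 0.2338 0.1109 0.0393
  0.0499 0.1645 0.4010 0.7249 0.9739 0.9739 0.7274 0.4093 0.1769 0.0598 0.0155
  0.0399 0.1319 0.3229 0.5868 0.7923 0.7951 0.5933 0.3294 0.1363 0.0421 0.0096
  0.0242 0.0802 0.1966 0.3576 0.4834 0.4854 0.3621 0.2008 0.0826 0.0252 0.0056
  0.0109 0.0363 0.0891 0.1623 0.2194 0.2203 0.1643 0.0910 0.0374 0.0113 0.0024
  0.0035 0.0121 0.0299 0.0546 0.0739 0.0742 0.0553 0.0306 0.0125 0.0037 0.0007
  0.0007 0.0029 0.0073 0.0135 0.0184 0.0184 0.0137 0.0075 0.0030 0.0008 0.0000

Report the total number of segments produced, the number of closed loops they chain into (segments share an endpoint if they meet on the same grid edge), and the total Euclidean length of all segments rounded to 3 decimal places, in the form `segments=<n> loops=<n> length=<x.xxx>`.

segments=36 loops=2 length=25.749

cell (0,2): code 0100 → (0.254,3.000)–(1.000,2.111)
cell (0,3): code 1100 → (0.440,4.000)–(0.254,3.000)
cell (0,4): code 1000 → (1.000,4.585)–(0.440,4.000)
cell (0,7): code 0100 → (0.907,8.000)–(1.000,7.712)
cell (0,8): code 1000 → (1.000,8.226)–(0.907,8.000)
cell (1,2): code 0110 → (1.000,2.111)–(2.000,2.052)
cell (1,4): code 1001 → (2.000,4.880)–(1.000,4.585)
cell (1,6): code 0100 → (1.449,7.000)–(2.000,6.491)
cell (1,7): code 1110 → (1.000,7.712)–(1.449,7.000)
cell (1,8): code 1101 → (1.674,9.000)–(1.000,8.226)
cell (1,9): code 1000 → (2.000,9.153)–(1.674,9.000)
cell (2,2): code 0110 → (2.000,2.052)–(3.000,2.656)
cell (2,4): code 1001 → (3.000,4.784)–(2.000,4.880)
cell (2,6): code 0110 → (2.000,6.491)–(3.000,6.893)
cell (2,8): code 1011 → (3.000,8.534)–(2.401,9.000)
cell (2,9): code 0001 → (2.401,9.000)–(2.000,9.153)
cell (3,2): code 0010 → (3.000,2.656)–(3.816,3.000)
cell (3,3): code 0111 → (3.816,3.000)–(4.000,3.145)
cell (3,4): code 1101 → (3.393,5.000)–(3.000,4.784)
cell (3,5): code 1000 → (4.000,5.336)–(3.393,5.000)
cell (3,6): code 0010 → (3.000,6.893)–(3.067,7.000)
cell (3,7): code 0011 → (3.067,7.000)–(3.299,8.000)
cell (3,8): code 0001 → (3.299,8.000)–(3.000,8.534)
cell (4,2): code 0100 → (4.529,3.000)–(5.000,2.944)
cell (4,3): code 1110 → (4.000,3.145)–(4.529,3.000)
cell (4,5): code 1001 → (5.000,5.987)–(4.000,5.336)
cell (5,2): code 0110 → (5.000,2.944)–(6.000,2.911)
cell (5,5): code 1101 → (5.085,6.000)–(5.000,5.987)
cell (5,6): code 1000 → (6.000,6.099)–(5.085,6.000)
cell (6,2): code 0010 → (6.000,2.911)–(6.209,3.000)
cell (6,3): code 0111 → (6.209,3.000)–(7.000,3.531)
cell (6,5): code 1011 → (7.000,5.491)–(6.234,6.000)
cell (6,6): code 0001 → (6.234,6.000)–(6.000,6.099)
cell (7,3): code 0010 → (7.000,3.531)–(7.312,4.000)
cell (7,4): code 0011 → (7.312,4.000)–(7.320,5.000)
cell (7,5): code 0001 → (7.320,5.000)–(7.000,5.491)
total: 36 segments, chained into 2 closed loop(s), length Σ = 25.749143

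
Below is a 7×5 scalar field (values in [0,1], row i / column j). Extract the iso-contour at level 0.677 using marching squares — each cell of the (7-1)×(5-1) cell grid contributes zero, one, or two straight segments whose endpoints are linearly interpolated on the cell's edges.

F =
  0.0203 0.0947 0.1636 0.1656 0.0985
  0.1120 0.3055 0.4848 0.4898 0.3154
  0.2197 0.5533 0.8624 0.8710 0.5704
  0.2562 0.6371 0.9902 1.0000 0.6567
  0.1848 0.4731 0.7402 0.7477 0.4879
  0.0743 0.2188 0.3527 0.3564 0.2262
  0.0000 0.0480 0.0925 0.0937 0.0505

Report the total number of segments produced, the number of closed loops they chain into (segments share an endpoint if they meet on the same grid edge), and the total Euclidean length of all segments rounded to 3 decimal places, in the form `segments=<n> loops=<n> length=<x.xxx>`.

cell (1,1): code 0100 → (1.509,2.000)–(2.000,1.400)
cell (1,2): code 1100 → (1.491,3.000)–(1.509,2.000)
cell (1,3): code 1000 → (2.000,3.645)–(1.491,3.000)
cell (2,1): code 0110 → (2.000,1.400)–(3.000,1.113)
cell (2,3): code 1001 → (3.000,3.941)–(2.000,3.645)
cell (3,1): code 0110 → (3.000,1.113)–(4.000,1.763)
cell (3,3): code 1001 → (4.000,3.272)–(3.000,3.941)
cell (4,1): code 0010 → (4.000,1.763)–(4.163,2.000)
cell (4,2): code 0011 → (4.163,2.000)–(4.181,3.000)
cell (4,3): code 0001 → (4.181,3.000)–(4.000,3.272)
total: 10 segments, chained into 1 closed loop(s), length Σ = 8.690445

segments=10 loops=1 length=8.690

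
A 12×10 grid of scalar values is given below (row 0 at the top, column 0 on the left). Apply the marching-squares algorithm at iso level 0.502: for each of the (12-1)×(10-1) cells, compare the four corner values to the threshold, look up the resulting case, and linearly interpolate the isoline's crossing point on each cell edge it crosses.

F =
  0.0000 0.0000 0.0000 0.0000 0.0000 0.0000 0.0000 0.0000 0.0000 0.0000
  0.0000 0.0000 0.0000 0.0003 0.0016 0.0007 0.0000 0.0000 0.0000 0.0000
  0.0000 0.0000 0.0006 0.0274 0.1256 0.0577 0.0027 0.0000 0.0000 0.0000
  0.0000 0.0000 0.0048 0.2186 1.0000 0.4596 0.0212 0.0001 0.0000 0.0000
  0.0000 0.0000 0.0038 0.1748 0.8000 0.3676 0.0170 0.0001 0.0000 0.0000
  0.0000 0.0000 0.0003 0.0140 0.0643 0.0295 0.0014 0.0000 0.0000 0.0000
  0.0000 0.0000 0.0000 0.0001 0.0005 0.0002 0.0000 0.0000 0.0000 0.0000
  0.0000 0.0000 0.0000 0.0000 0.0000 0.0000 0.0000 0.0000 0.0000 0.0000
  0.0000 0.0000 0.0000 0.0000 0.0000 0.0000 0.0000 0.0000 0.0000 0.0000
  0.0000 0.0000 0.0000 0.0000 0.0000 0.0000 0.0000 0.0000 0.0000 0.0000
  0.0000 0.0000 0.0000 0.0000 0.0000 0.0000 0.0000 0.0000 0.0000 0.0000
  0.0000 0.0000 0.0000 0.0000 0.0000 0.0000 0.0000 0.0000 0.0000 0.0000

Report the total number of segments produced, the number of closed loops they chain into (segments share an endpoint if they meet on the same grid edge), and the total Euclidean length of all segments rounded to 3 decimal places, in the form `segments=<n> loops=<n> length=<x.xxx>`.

segments=6 loops=1 length=5.402

cell (2,3): code 0100 → (2.430,4.000)–(3.000,3.363)
cell (2,4): code 1000 → (3.000,4.922)–(2.430,4.000)
cell (3,3): code 0110 → (3.000,3.363)–(4.000,3.523)
cell (3,4): code 1001 → (4.000,4.689)–(3.000,4.922)
cell (4,3): code 0010 → (4.000,3.523)–(4.405,4.000)
cell (4,4): code 0001 → (4.405,4.000)–(4.000,4.689)
total: 6 segments, chained into 1 closed loop(s), length Σ = 5.402421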